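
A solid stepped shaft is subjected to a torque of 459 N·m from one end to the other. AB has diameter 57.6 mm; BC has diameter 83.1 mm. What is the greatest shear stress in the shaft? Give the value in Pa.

1.22e7 Pa

Under the same torque, τ_max = 16T/(πd³) is largest where d is smallest — segment AB (d = 57.6 mm).
τ_max = 16·459.0/(π·(0.0576)³) = 1.223×10^7 Pa.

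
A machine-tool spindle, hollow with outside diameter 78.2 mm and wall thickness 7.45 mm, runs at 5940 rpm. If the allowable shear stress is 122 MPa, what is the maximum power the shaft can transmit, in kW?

4070 kW

J = π(d_o⁴ − d_i⁴)/32 = π(0.0782⁴ − 0.0633⁴)/32 = 2.095×10^-6 m⁴.
T_max = τ_allow·J/r = 1.22×10^8 × 2.095×10^-6 / 0.0391 = 6537 N·m.
ω = 2π·5940/60 = 622.0 rad/s, so P_max = T_max·ω = 4.066×10^6 W.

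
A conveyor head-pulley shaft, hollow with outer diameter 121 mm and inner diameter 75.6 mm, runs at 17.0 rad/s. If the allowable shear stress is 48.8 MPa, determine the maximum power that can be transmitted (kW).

J = π(d_o⁴ − d_i⁴)/32 = π(0.121⁴ − 0.0756⁴)/32 = 1.784×10^-5 m⁴.
T_max = τ_allow·J/r = 4.88×10^7 × 1.784×10^-5 / 0.0605 = 14390 N·m.
ω = 17.0 rad/s, so P_max = T_max·ω = 2.446×10^5 W.

245 kW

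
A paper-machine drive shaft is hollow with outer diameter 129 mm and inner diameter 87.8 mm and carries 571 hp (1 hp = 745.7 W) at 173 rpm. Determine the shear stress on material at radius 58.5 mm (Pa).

ω = 2π·173/60 = 18.12 rad/s, so T = P/ω = 571×745.7 / 18.12 = 23500 N·m.
J = π(d_o⁴ − d_i⁴)/32 = π(0.129⁴ − 0.0878⁴)/32 = 2.135×10^-5 m⁴.
Shear stress varies linearly with radius: τ = T·r/J = 23500 × 0.0585 / 2.135×10^-5 = 6.439×10^7 Pa.

6.44e7 Pa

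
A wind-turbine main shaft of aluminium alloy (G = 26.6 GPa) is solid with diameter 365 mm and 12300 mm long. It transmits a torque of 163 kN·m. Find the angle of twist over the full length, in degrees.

J = πd⁴/32 = π(0.365)⁴/32 = 1.742×10^-3 m⁴.
θ = T·L/(G·J) = 163000 × 12.3 / (26.6×10⁹ × 1.742×10^-3) = 0.04326 rad.

2.48°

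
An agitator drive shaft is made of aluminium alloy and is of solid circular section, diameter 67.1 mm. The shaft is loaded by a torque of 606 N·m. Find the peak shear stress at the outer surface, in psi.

1480 psi

J = πd⁴/32 = π(0.0671)⁴/32 = 1.990×10^-6 m⁴.
τ_max = T·r/J = 606.0 × 0.0335 / 1.990×10^-6 = 1.022×10^7 Pa.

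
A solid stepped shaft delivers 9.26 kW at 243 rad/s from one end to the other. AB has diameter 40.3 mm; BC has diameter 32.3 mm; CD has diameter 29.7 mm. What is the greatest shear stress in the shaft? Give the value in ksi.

ω = 243 rad/s, so T = P/ω = 9.26×10³ / 243.0 = 38.11 N·m.
Under the same torque, τ_max = 16T/(πd³) is largest where d is smallest — segment CD (d = 29.7 mm).
τ_max = 16·38.11/(π·(0.0297)³) = 7.408×10^6 Pa.

1.07 ksi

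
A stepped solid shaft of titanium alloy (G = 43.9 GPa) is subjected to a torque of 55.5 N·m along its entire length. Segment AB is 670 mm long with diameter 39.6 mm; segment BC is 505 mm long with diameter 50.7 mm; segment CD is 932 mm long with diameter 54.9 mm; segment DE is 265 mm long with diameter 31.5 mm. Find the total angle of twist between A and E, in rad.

J_AB = π(0.0396)⁴/32 = 2.41×10^-7 m⁴; J_BC = π(0.0507)⁴/32 = 6.49×10^-7 m⁴; J_CD = π(0.0549)⁴/32 = 8.92×10^-7 m⁴; J_DE = π(0.0315)⁴/32 = 9.67×10^-8 m⁴.
θ = (T/G)·Σ L_i/J_i = (55.50/43.9×10⁹)·(0.670/2.41×10^-7 + 0.505/6.49×10^-7 + 0.932/8.92×10^-7 + 0.265/9.67×10^-8) = 9.280×10^-3 rad.

0.00928 rad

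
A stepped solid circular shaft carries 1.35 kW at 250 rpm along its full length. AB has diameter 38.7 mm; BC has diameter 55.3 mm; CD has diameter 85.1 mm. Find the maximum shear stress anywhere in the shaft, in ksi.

ω = 2π·250/60 = 26.18 rad/s, so T = P/ω = 1.35×10³ / 26.18 = 51.57 N·m.
Under the same torque, τ_max = 16T/(πd³) is largest where d is smallest — segment AB (d = 38.7 mm).
τ_max = 16·51.57/(π·(0.0387)³) = 4.531×10^6 Pa.

0.657 ksi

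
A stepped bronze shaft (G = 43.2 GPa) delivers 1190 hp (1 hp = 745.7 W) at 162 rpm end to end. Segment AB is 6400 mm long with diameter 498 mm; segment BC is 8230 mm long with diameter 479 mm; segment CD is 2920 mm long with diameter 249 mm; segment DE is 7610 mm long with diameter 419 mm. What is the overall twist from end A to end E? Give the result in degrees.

0.895°

ω = 2π·162/60 = 16.96 rad/s, so T = P/ω = 1190×745.7 / 16.96 = 52310 N·m.
J_AB = π(0.498)⁴/32 = 6.04×10^-3 m⁴; J_BC = π(0.479)⁴/32 = 5.17×10^-3 m⁴; J_CD = π(0.249)⁴/32 = 3.77×10^-4 m⁴; J_DE = π(0.419)⁴/32 = 3.03×10^-3 m⁴.
θ = (T/G)·Σ L_i/J_i = (52310/43.2×10⁹)·(6.40/6.04×10^-3 + 8.23/5.17×10^-3 + 2.92/3.77×10^-4 + 7.61/3.03×10^-3) = 0.01563 rad.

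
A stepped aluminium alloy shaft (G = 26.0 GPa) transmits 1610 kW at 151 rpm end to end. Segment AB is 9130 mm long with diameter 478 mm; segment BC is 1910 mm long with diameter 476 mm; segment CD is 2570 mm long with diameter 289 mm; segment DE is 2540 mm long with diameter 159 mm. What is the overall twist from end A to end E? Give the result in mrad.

182 mrad

ω = 2π·151/60 = 15.81 rad/s, so T = P/ω = 1610×10³ / 15.81 = 101800 N·m.
J_AB = π(0.478)⁴/32 = 5.13×10^-3 m⁴; J_BC = π(0.476)⁴/32 = 5.04×10^-3 m⁴; J_CD = π(0.289)⁴/32 = 6.85×10^-4 m⁴; J_DE = π(0.159)⁴/32 = 6.27×10^-5 m⁴.
θ = (T/G)·Σ L_i/J_i = (101800/26.0×10⁹)·(9.13/5.13×10^-3 + 1.91/5.04×10^-3 + 2.57/6.85×10^-4 + 2.54/6.27×10^-5) = 0.1817 rad.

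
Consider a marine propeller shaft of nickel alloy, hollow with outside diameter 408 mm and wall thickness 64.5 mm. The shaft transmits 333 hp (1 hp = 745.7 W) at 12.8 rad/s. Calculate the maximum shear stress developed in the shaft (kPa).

1860 kPa

ω = 12.8 rad/s, so T = P/ω = 333×745.7 / 12.80 = 19400 N·m.
J = π(d_o⁴ − d_i⁴)/32 = π(0.408⁴ − 0.279⁴)/32 = 2.126×10^-3 m⁴.
τ_max = T·r/J = 19400 × 0.204 / 2.126×10^-3 = 1.862×10^6 Pa.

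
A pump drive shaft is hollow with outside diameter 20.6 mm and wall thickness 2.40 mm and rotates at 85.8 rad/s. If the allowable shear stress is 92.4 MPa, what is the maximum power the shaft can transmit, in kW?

J = π(d_o⁴ − d_i⁴)/32 = π(0.0206⁴ − 0.0158⁴)/32 = 1.156×10^-8 m⁴.
T_max = τ_allow·J/r = 9.24×10^7 × 1.156×10^-8 / 0.0103 = 103.7 N·m.
ω = 85.8 rad/s, so P_max = T_max·ω = 8899 W.

8.90 kW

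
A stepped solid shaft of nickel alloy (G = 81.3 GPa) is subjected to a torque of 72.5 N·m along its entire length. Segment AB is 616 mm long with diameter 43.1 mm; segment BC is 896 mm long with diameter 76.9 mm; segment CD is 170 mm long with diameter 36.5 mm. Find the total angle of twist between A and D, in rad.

0.00272 rad

J_AB = π(0.0431)⁴/32 = 3.39×10^-7 m⁴; J_BC = π(0.0769)⁴/32 = 3.43×10^-6 m⁴; J_CD = π(0.0365)⁴/32 = 1.74×10^-7 m⁴.
θ = (T/G)·Σ L_i/J_i = (72.50/81.3×10⁹)·(0.616/3.39×10^-7 + 0.896/3.43×10^-6 + 0.170/1.74×10^-7) = 2.724×10^-3 rad.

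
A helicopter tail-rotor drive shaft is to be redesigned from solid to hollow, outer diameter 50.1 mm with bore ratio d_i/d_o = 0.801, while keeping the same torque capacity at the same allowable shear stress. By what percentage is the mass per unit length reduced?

49.0 %

Equal τ_max and T ⇒ the solid shaft needs d_s³ = d_o³(1−k⁴), so d_s = 50.1·(1−0.801⁴)^(1/3) = 41.98 mm.
Area ratio A_h/A_s = d_o²(1−k²)/d_s² = (1−k²)/(1−k⁴)^(2/3) = 0.5104.
Mass saving = 1 − 0.5104 = 49.0 %.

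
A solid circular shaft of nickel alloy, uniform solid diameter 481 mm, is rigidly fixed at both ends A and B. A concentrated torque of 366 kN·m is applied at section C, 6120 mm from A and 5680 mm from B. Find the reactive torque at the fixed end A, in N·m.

176000 N·m

With uniform GJ and both ends fixed, compatibility θ_AC = θ_CB gives T_A·a = T_B·b, together with T_A + T_B = T₀.
T_A = T₀·b/(a+b) = 366000·5680/11800 = 176200 N·m; T_B = 189800 N·m.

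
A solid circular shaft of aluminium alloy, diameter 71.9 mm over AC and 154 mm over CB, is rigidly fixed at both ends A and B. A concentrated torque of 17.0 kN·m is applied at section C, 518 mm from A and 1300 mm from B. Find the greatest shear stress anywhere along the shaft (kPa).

Compatibility: T_A·a/J_AC = T_B·b/J_CB with T_A + T_B = T₀.
J_AC = 2.62×10^-6 m⁴, J_CB = 5.52×10^-5 m⁴, so T_A = T₀·(J_AC/a)/((J_AC/a)+(J_CB/b)) = 1811 N·m, T_B = 15190 N·m.
τ in each portion: τ_AC = 2.48×10^7 Pa, τ_CB = 2.12×10^7 Pa; maximum is in AC.
τ_max = T_AC·r/J = 1811·0.0360/2.62×10^-6 = 2.482×10^7 Pa.

24800 kPa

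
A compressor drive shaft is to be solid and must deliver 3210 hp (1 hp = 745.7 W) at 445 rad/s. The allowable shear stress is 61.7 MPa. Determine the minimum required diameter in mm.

ω = 445 rad/s, so T = P/ω = 3210×745.7 / 445.0 = 5379 N·m.
For a solid shaft τ_max = 16T/(πd³), so d = (16T/(π τ_allow))^(1/3) = (16·5379/(π·6.17×10^7))^(1/3) = 0.07629 m.

76.3 mm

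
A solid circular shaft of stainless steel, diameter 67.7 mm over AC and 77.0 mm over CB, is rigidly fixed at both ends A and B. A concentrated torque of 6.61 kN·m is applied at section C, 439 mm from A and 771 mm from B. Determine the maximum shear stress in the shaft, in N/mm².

Compatibility: T_A·a/J_AC = T_B·b/J_CB with T_A + T_B = T₀.
J_AC = 2.06×10^-6 m⁴, J_CB = 3.45×10^-6 m⁴, so T_A = T₀·(J_AC/a)/((J_AC/a)+(J_CB/b)) = 3385 N·m, T_B = 3225 N·m.
τ in each portion: τ_AC = 5.56×10^7 Pa, τ_CB = 3.60×10^7 Pa; maximum is in AC.
τ_max = T_AC·r/J = 3385·0.0338/2.06×10^-6 = 5.556×10^7 Pa.

55.6 N/mm²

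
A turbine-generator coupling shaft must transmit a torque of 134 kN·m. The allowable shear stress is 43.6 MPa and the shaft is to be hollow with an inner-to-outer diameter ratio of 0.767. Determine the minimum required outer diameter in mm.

For a hollow shaft with d_i/d_o = 0.767: τ_max = 16T/(π d_o³ (1−k⁴)), so d_o = [16T/(π τ_allow (1−k⁴))]^(1/3) = [16·134000/(π·4.36×10^7·0.6539)]^(1/3) = 0.2882 m.

288 mm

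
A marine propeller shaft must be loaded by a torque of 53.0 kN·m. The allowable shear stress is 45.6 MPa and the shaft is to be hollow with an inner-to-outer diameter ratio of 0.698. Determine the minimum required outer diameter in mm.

198 mm

For a hollow shaft with d_i/d_o = 0.698: τ_max = 16T/(π d_o³ (1−k⁴)), so d_o = [16T/(π τ_allow (1−k⁴))]^(1/3) = [16·53000/(π·4.56×10^7·0.7626)]^(1/3) = 0.1980 m.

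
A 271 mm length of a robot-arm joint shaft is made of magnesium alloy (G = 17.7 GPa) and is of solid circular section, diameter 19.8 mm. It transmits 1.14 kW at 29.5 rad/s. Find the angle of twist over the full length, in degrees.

2.25°

ω = 29.5 rad/s, so T = P/ω = 1.14×10³ / 29.50 = 38.64 N·m.
J = πd⁴/32 = π(0.0198)⁴/32 = 1.509×10^-8 m⁴.
θ = T·L/(G·J) = 38.64 × 0.271 / (17.7×10⁹ × 1.509×10^-8) = 0.03921 rad.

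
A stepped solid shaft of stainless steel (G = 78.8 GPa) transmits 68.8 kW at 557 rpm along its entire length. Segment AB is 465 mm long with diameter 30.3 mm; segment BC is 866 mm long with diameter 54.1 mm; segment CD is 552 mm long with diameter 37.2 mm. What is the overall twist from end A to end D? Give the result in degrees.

8.22°

ω = 2π·557/60 = 58.33 rad/s, so T = P/ω = 68.8×10³ / 58.33 = 1180 N·m.
J_AB = π(0.0303)⁴/32 = 8.28×10^-8 m⁴; J_BC = π(0.0541)⁴/32 = 8.41×10^-7 m⁴; J_CD = π(0.0372)⁴/32 = 1.88×10^-7 m⁴.
θ = (T/G)·Σ L_i/J_i = (1180/78.8×10⁹)·(0.465/8.28×10^-8 + 0.866/8.41×10^-7 + 0.552/1.88×10^-7) = 0.1435 rad.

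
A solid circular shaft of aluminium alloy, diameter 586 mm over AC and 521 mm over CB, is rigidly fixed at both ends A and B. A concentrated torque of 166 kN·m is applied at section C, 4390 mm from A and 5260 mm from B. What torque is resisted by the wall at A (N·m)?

Compatibility: T_A·a/J_AC = T_B·b/J_CB with T_A + T_B = T₀.
J_AC = 0.0116 m⁴, J_CB = 7.23×10^-3 m⁴, so T_A = T₀·(J_AC/a)/((J_AC/a)+(J_CB/b)) = 109100 N·m, T_B = 56900 N·m.

109000 N·m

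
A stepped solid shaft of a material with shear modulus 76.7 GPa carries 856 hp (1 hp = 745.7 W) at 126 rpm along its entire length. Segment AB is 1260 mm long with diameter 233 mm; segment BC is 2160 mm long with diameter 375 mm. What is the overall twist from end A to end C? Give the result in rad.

0.00345 rad

ω = 2π·126/60 = 13.19 rad/s, so T = P/ω = 856×745.7 / 13.19 = 48380 N·m.
J_AB = π(0.233)⁴/32 = 2.89×10^-4 m⁴; J_BC = π(0.375)⁴/32 = 1.94×10^-3 m⁴.
θ = (T/G)·Σ L_i/J_i = (48380/76.7×10⁹)·(1.26/2.89×10^-4 + 2.16/1.94×10^-3) = 3.448×10^-3 rad.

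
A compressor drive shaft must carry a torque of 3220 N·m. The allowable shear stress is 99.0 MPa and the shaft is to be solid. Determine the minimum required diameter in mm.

For a solid shaft τ_max = 16T/(πd³), so d = (16T/(π τ_allow))^(1/3) = (16·3220/(π·9.90×10^7))^(1/3) = 0.05492 m.

54.9 mm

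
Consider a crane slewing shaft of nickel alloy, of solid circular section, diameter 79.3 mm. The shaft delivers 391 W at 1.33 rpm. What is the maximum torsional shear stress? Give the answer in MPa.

28.7 MPa

ω = 2π·1.33/60 = 0.1393 rad/s, so T = P/ω = 391 / 0.1393 = 2807 N·m.
J = πd⁴/32 = π(0.0793)⁴/32 = 3.882×10^-6 m⁴.
τ_max = T·r/J = 2807 × 0.0396 / 3.882×10^-6 = 2.867×10^7 Pa.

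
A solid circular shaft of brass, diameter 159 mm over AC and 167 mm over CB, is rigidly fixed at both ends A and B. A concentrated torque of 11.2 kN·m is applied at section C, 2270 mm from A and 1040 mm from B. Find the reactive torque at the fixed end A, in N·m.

3060 N·m

Compatibility: T_A·a/J_AC = T_B·b/J_CB with T_A + T_B = T₀.
J_AC = 6.27×10^-5 m⁴, J_CB = 7.64×10^-5 m⁴, so T_A = T₀·(J_AC/a)/((J_AC/a)+(J_CB/b)) = 3063 N·m, T_B = 8137 N·m.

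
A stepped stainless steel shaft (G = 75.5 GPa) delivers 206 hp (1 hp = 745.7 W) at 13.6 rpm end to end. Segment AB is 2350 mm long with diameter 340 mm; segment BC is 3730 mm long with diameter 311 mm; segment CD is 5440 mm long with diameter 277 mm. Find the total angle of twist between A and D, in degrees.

1.25°

ω = 2π·13.6/60 = 1.424 rad/s, so T = P/ω = 206×745.7 / 1.424 = 107900 N·m.
J_AB = π(0.340)⁴/32 = 1.31×10^-3 m⁴; J_BC = π(0.311)⁴/32 = 9.18×10^-4 m⁴; J_CD = π(0.277)⁴/32 = 5.78×10^-4 m⁴.
θ = (T/G)·Σ L_i/J_i = (107900/75.5×10⁹)·(2.35/1.31×10^-3 + 3.73/9.18×10^-4 + 5.44/5.78×10^-4) = 0.02181 rad.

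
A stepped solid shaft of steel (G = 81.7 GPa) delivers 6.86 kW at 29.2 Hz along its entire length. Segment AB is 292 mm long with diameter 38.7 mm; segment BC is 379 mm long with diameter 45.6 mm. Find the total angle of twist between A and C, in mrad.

1.02 mrad

ω = 2π·29.2 = 183.5 rad/s, so T = P/ω = 6.86×10³ / 183.5 = 37.39 N·m.
J_AB = π(0.0387)⁴/32 = 2.20×10^-7 m⁴; J_BC = π(0.0456)⁴/32 = 4.24×10^-7 m⁴.
θ = (T/G)·Σ L_i/J_i = (37.39/81.7×10⁹)·(0.292/2.20×10^-7 + 0.379/4.24×10^-7) = 1.015×10^-3 rad.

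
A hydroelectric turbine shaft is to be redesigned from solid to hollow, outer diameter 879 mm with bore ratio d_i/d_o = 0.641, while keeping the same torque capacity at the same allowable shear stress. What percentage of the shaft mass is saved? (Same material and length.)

Equal τ_max and T ⇒ the solid shaft needs d_s³ = d_o³(1−k⁴), so d_s = 879·(1−0.641⁴)^(1/3) = 826.5 mm.
Area ratio A_h/A_s = d_o²(1−k²)/d_s² = (1−k²)/(1−k⁴)^(2/3) = 0.6664.
Mass saving = 1 − 0.6664 = 33.4 %.

33.4 %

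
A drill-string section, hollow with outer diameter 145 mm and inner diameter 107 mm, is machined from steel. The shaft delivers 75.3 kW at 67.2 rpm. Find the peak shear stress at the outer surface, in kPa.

ω = 2π·67.2/60 = 7.037 rad/s, so T = P/ω = 75.3×10³ / 7.037 = 10700 N·m.
J = π(d_o⁴ − d_i⁴)/32 = π(0.145⁴ − 0.107⁴)/32 = 3.053×10^-5 m⁴.
τ_max = T·r/J = 10700 × 0.0725 / 3.053×10^-5 = 2.541×10^7 Pa.

25400 kPa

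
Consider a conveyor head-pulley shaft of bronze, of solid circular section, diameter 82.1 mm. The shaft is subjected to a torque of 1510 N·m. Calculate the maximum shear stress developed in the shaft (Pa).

J = πd⁴/32 = π(0.0821)⁴/32 = 4.460×10^-6 m⁴.
τ_max = T·r/J = 1510 × 0.0410 / 4.460×10^-6 = 1.390×10^7 Pa.

1.39e7 Pa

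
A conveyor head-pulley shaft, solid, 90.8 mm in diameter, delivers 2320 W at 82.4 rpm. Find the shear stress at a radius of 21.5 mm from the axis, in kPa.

ω = 2π·82.4/60 = 8.629 rad/s, so T = P/ω = 2320 / 8.629 = 268.9 N·m.
J = πd⁴/32 = π(0.0908)⁴/32 = 6.673×10^-6 m⁴.
Shear stress varies linearly with radius: τ = T·r/J = 268.9 × 0.0215 / 6.673×10^-6 = 8.662×10^5 Pa.

866 kPa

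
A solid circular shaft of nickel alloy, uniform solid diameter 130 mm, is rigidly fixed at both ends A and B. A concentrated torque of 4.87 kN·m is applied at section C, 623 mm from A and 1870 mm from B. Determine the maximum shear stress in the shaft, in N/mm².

8.47 N/mm²

With uniform GJ and both ends fixed, compatibility θ_AC = θ_CB gives T_A·a = T_B·b, together with T_A + T_B = T₀.
T_A = T₀·b/(a+b) = 4870·1870/2493 = 3653 N·m; T_B = 1217 N·m.
τ in each portion: τ_AC = 8.47×10^6 Pa, τ_CB = 2.82×10^6 Pa; maximum is in AC.
τ_max = T_AC·r/J = 3653·0.0650/2.80×10^-5 = 8.468×10^6 Pa.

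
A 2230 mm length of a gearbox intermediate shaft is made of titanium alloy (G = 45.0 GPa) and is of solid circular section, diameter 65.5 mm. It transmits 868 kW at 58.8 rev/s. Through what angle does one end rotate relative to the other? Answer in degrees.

ω = 2π·58.8 = 369.5 rad/s, so T = P/ω = 868×10³ / 369.5 = 2349 N·m.
J = πd⁴/32 = π(0.0655)⁴/32 = 1.807×10^-6 m⁴.
θ = T·L/(G·J) = 2349 × 2.23 / (45.0×10⁹ × 1.807×10^-6) = 0.06443 rad.

3.69°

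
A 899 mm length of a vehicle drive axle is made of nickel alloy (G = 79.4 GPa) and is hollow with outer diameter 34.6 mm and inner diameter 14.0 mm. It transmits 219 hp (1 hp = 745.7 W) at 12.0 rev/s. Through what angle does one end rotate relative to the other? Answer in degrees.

10.3°

ω = 2π·12.0 = 75.40 rad/s, so T = P/ω = 219×745.7 / 75.40 = 2166 N·m.
J = π(d_o⁴ − d_i⁴)/32 = π(0.0346⁴ − 0.0140⁴)/32 = 1.369×10^-7 m⁴.
θ = T·L/(G·J) = 2166 × 0.899 / (79.4×10⁹ × 1.369×10^-7) = 0.1791 rad.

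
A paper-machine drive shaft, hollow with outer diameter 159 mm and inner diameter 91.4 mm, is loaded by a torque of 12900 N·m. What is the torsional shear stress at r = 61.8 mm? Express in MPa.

14.3 MPa

J = π(d_o⁴ − d_i⁴)/32 = π(0.159⁴ − 0.0914⁴)/32 = 5.589×10^-5 m⁴.
Shear stress varies linearly with radius: τ = T·r/J = 12900 × 0.0618 / 5.589×10^-5 = 1.426×10^7 Pa.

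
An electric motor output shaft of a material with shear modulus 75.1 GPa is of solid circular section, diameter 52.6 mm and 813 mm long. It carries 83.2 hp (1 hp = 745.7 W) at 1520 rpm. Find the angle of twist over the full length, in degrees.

ω = 2π·1520/60 = 159.2 rad/s, so T = P/ω = 83.2×745.7 / 159.2 = 389.8 N·m.
J = πd⁴/32 = π(0.0526)⁴/32 = 7.515×10^-7 m⁴.
θ = T·L/(G·J) = 389.8 × 0.813 / (75.1×10⁹ × 7.515×10^-7) = 5.615×10^-3 rad.

0.322°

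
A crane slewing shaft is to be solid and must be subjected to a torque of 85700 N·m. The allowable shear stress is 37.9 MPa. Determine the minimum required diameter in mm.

226 mm

For a solid shaft τ_max = 16T/(πd³), so d = (16T/(π τ_allow))^(1/3) = (16·85700/(π·3.79×10^7))^(1/3) = 0.2258 m.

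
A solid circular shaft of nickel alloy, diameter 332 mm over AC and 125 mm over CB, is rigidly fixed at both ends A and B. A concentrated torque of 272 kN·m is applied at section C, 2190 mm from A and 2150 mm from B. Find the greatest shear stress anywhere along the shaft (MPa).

37.1 MPa

Compatibility: T_A·a/J_AC = T_B·b/J_CB with T_A + T_B = T₀.
J_AC = 1.19×10^-3 m⁴, J_CB = 2.40×10^-5 m⁴, so T_A = T₀·(J_AC/a)/((J_AC/a)+(J_CB/b)) = 266500 N·m, T_B = 5456 N·m.
τ in each portion: τ_AC = 3.71×10^7 Pa, τ_CB = 1.42×10^7 Pa; maximum is in AC.
τ_max = T_AC·r/J = 266500·0.166/1.19×10^-3 = 3.710×10^7 Pa.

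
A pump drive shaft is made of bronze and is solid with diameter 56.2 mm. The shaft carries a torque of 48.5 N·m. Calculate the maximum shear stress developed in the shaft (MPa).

J = πd⁴/32 = π(0.0562)⁴/32 = 9.794×10^-7 m⁴.
τ_max = T·r/J = 48.50 × 0.0281 / 9.794×10^-7 = 1.392×10^6 Pa.

1.39 MPa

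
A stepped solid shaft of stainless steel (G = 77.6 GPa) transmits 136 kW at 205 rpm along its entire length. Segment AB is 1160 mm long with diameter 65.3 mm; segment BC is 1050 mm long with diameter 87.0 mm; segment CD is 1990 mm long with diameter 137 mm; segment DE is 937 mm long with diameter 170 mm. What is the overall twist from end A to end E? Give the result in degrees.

4.24°

ω = 2π·205/60 = 21.47 rad/s, so T = P/ω = 136×10³ / 21.47 = 6335 N·m.
J_AB = π(0.0653)⁴/32 = 1.79×10^-6 m⁴; J_BC = π(0.0870)⁴/32 = 5.62×10^-6 m⁴; J_CD = π(0.137)⁴/32 = 3.46×10^-5 m⁴; J_DE = π(0.170)⁴/32 = 8.20×10^-5 m⁴.
θ = (T/G)·Σ L_i/J_i = (6335/77.6×10⁹)·(1.16/1.79×10^-6 + 1.05/5.62×10^-6 + 1.99/3.46×10^-5 + 0.937/8.20×10^-5) = 0.07392 rad.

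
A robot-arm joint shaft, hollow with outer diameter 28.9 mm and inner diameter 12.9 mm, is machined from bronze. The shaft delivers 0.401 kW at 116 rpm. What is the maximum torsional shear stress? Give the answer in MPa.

7.25 MPa

ω = 2π·116/60 = 12.15 rad/s, so T = P/ω = 0.401×10³ / 12.15 = 33.01 N·m.
J = π(d_o⁴ − d_i⁴)/32 = π(0.0289⁴ − 0.0129⁴)/32 = 6.577×10^-8 m⁴.
τ_max = T·r/J = 33.01 × 0.0144 / 6.577×10^-8 = 7.253×10^6 Pa.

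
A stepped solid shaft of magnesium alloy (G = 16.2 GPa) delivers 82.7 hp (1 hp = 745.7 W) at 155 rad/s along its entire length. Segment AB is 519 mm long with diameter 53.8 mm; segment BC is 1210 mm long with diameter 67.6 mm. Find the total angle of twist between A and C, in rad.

0.0300 rad

ω = 155 rad/s, so T = P/ω = 82.7×745.7 / 155.0 = 397.9 N·m.
J_AB = π(0.0538)⁴/32 = 8.22×10^-7 m⁴; J_BC = π(0.0676)⁴/32 = 2.05×10^-6 m⁴.
θ = (T/G)·Σ L_i/J_i = (397.9/16.2×10⁹)·(0.519/8.22×10^-7 + 1.21/2.05×10^-6) = 0.02999 rad.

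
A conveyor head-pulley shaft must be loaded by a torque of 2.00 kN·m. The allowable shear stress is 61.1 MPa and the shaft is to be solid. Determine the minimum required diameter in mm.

For a solid shaft τ_max = 16T/(πd³), so d = (16T/(π τ_allow))^(1/3) = (16·2000/(π·6.11×10^7))^(1/3) = 0.05504 m.

55.0 mm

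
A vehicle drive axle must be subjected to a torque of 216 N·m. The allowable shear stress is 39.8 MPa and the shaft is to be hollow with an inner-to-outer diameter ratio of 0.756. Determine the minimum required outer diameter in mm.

34.5 mm

For a hollow shaft with d_i/d_o = 0.756: τ_max = 16T/(π d_o³ (1−k⁴)), so d_o = [16T/(π τ_allow (1−k⁴))]^(1/3) = [16·216.0/(π·3.98×10^7·0.6733)]^(1/3) = 0.03450 m.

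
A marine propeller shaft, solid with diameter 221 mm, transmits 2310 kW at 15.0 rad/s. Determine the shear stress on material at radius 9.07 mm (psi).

865 psi

ω = 15.0 rad/s, so T = P/ω = 2310×10³ / 15.00 = 154000 N·m.
J = πd⁴/32 = π(0.221)⁴/32 = 2.342×10^-4 m⁴.
Shear stress varies linearly with radius: τ = T·r/J = 154000 × 0.00907 / 2.342×10^-4 = 5.964×10^6 Pa.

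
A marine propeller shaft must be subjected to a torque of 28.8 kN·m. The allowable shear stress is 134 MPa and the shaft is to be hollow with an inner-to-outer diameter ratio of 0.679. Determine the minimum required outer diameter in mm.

112 mm

For a hollow shaft with d_i/d_o = 0.679: τ_max = 16T/(π d_o³ (1−k⁴)), so d_o = [16T/(π τ_allow (1−k⁴))]^(1/3) = [16·28800/(π·1.34×10^8·0.7874)]^(1/3) = 0.1116 m.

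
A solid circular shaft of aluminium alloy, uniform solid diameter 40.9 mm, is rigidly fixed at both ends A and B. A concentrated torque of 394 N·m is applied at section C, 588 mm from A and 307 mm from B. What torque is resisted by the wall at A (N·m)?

135 N·m

With uniform GJ and both ends fixed, compatibility θ_AC = θ_CB gives T_A·a = T_B·b, together with T_A + T_B = T₀.
T_A = T₀·b/(a+b) = 394.0·307/895.0 = 135.1 N·m; T_B = 258.9 N·m.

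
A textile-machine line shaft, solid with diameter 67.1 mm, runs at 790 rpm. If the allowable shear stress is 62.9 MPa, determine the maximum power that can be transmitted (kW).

309 kW

J = πd⁴/32 = π(0.0671)⁴/32 = 1.990×10^-6 m⁴.
T_max = τ_allow·J/r = 6.29×10^7 × 1.990×10^-6 / 0.0335 = 3731 N·m.
ω = 2π·790/60 = 82.73 rad/s, so P_max = T_max·ω = 3.087×10^5 W.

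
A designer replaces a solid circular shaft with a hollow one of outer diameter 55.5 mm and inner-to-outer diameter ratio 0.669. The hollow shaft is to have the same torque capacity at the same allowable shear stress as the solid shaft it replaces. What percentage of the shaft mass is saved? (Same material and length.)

Equal τ_max and T ⇒ the solid shaft needs d_s³ = d_o³(1−k⁴), so d_s = 55.5·(1−0.669⁴)^(1/3) = 51.51 mm.
Area ratio A_h/A_s = d_o²(1−k²)/d_s² = (1−k²)/(1−k⁴)^(2/3) = 0.6412.
Mass saving = 1 − 0.6412 = 35.9 %.

35.9 %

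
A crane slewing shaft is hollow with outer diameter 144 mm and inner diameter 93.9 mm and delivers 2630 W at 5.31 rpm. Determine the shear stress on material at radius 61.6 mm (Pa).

ω = 2π·5.31/60 = 0.5561 rad/s, so T = P/ω = 2630 / 0.5561 = 4730 N·m.
J = π(d_o⁴ − d_i⁴)/32 = π(0.144⁴ − 0.0939⁴)/32 = 3.458×10^-5 m⁴.
Shear stress varies linearly with radius: τ = T·r/J = 4730 × 0.0616 / 3.458×10^-5 = 8.425×10^6 Pa.

8.43e6 Pa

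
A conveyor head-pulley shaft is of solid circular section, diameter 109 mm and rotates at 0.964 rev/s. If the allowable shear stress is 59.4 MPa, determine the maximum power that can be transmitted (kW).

J = πd⁴/32 = π(0.109)⁴/32 = 1.386×10^-5 m⁴.
T_max = τ_allow·J/r = 5.94×10^7 × 1.386×10^-5 / 0.0545 = 15100 N·m.
ω = 2π·0.964 = 6.057 rad/s, so P_max = T_max·ω = 9.149×10^4 W.

91.5 kW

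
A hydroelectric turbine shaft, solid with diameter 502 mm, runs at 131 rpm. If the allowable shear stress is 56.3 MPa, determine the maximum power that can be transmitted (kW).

J = πd⁴/32 = π(0.502)⁴/32 = 6.235×10^-3 m⁴.
T_max = τ_allow·J/r = 5.63×10^7 × 6.235×10^-3 / 0.251 = 1.398e6 N·m.
ω = 2π·131/60 = 13.72 rad/s, so P_max = T_max·ω = 1.918×10^7 W.

19200 kW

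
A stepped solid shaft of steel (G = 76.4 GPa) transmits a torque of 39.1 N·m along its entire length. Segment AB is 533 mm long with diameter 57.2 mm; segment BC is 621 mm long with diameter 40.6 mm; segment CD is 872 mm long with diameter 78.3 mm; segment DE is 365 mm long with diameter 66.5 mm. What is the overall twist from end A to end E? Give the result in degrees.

0.0956°

J_AB = π(0.0572)⁴/32 = 1.05×10^-6 m⁴; J_BC = π(0.0406)⁴/32 = 2.67×10^-7 m⁴; J_CD = π(0.0783)⁴/32 = 3.69×10^-6 m⁴; J_DE = π(0.0665)⁴/32 = 1.92×10^-6 m⁴.
θ = (T/G)·Σ L_i/J_i = (39.10/76.4×10⁹)·(0.533/1.05×10^-6 + 0.621/2.67×10^-7 + 0.872/3.69×10^-6 + 0.365/1.92×10^-6) = 1.669×10^-3 rad.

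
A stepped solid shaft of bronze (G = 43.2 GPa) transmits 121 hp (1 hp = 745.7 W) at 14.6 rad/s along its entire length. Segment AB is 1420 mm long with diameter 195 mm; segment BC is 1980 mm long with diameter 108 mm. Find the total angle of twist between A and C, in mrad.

ω = 14.6 rad/s, so T = P/ω = 121×745.7 / 14.60 = 6180 N·m.
J_AB = π(0.195)⁴/32 = 1.42×10^-4 m⁴; J_BC = π(0.108)⁴/32 = 1.34×10^-5 m⁴.
θ = (T/G)·Σ L_i/J_i = (6180/43.2×10⁹)·(1.42/1.42×10^-4 + 1.98/1.34×10^-5) = 0.02264 rad.

22.6 mrad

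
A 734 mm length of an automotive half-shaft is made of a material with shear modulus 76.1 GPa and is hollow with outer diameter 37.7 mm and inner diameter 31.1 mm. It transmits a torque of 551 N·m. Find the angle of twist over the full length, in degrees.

J = π(d_o⁴ − d_i⁴)/32 = π(0.0377⁴ − 0.0311⁴)/32 = 1.065×10^-7 m⁴.
θ = T·L/(G·J) = 551.0 × 0.734 / (76.1×10⁹ × 1.065×10^-7) = 0.04991 rad.

2.86°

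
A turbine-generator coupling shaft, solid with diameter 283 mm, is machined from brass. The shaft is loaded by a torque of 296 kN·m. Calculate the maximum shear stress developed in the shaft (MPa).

66.5 MPa

J = πd⁴/32 = π(0.283)⁴/32 = 6.297×10^-4 m⁴.
τ_max = T·r/J = 296000 × 0.141 / 6.297×10^-4 = 6.651×10^7 Pa.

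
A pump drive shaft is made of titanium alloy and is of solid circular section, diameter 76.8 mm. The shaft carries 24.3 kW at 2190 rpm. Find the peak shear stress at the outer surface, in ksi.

0.173 ksi

ω = 2π·2190/60 = 229.3 rad/s, so T = P/ω = 24.3×10³ / 229.3 = 106.0 N·m.
J = πd⁴/32 = π(0.0768)⁴/32 = 3.415×10^-6 m⁴.
τ_max = T·r/J = 106.0 × 0.0384 / 3.415×10^-6 = 1.191×10^6 Pa.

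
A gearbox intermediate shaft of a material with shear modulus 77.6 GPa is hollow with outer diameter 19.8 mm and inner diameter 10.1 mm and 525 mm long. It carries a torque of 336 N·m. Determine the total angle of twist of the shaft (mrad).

J = π(d_o⁴ − d_i⁴)/32 = π(0.0198⁴ − 0.0101⁴)/32 = 1.407×10^-8 m⁴.
θ = T·L/(G·J) = 336.0 × 0.525 / (77.6×10⁹ × 1.407×10^-8) = 0.1616 rad.

162 mrad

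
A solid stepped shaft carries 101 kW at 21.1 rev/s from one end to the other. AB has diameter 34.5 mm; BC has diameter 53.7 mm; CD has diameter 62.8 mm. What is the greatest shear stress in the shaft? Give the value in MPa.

ω = 2π·21.1 = 132.6 rad/s, so T = P/ω = 101×10³ / 132.6 = 761.8 N·m.
Under the same torque, τ_max = 16T/(πd³) is largest where d is smallest — segment AB (d = 34.5 mm).
τ_max = 16·761.8/(π·(0.0345)³) = 9.449×10^7 Pa.

94.5 MPa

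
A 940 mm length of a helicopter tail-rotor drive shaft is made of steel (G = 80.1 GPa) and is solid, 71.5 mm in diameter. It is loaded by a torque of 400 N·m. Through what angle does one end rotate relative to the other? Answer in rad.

0.00183 rad

J = πd⁴/32 = π(0.0715)⁴/32 = 2.566×10^-6 m⁴.
θ = T·L/(G·J) = 400.0 × 0.940 / (80.1×10⁹ × 2.566×10^-6) = 1.829×10^-3 rad.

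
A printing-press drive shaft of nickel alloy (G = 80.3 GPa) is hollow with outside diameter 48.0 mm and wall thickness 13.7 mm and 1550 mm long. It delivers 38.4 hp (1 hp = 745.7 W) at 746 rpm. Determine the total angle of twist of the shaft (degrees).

0.805°

ω = 2π·746/60 = 78.12 rad/s, so T = P/ω = 38.4×745.7 / 78.12 = 366.5 N·m.
J = π(d_o⁴ − d_i⁴)/32 = π(0.0480⁴ − 0.0206⁴)/32 = 5.035×10^-7 m⁴.
θ = T·L/(G·J) = 366.5 × 1.55 / (80.3×10⁹ × 5.035×10^-7) = 0.01405 rad.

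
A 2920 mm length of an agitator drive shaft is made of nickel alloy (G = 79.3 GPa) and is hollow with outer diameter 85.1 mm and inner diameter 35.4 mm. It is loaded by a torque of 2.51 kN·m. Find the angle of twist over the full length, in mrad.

J = π(d_o⁴ − d_i⁴)/32 = π(0.0851⁴ − 0.0354⁴)/32 = 4.995×10^-6 m⁴.
θ = T·L/(G·J) = 2510 × 2.92 / (79.3×10⁹ × 4.995×10^-6) = 0.01850 rad.

18.5 mrad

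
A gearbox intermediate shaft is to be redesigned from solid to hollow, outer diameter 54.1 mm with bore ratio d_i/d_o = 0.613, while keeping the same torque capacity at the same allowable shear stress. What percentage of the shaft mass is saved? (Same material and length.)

30.9 %

Equal τ_max and T ⇒ the solid shaft needs d_s³ = d_o³(1−k⁴), so d_s = 54.1·(1−0.613⁴)^(1/3) = 51.42 mm.
Area ratio A_h/A_s = d_o²(1−k²)/d_s² = (1−k²)/(1−k⁴)^(2/3) = 0.6909.
Mass saving = 1 − 0.6909 = 30.9 %.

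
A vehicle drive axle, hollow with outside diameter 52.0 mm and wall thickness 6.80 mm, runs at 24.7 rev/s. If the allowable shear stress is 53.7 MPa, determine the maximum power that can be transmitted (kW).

162 kW

J = π(d_o⁴ − d_i⁴)/32 = π(0.0520⁴ − 0.0384⁴)/32 = 5.044×10^-7 m⁴.
T_max = τ_allow·J/r = 5.37×10^7 × 5.044×10^-7 / 0.0260 = 1042 N·m.
ω = 2π·24.7 = 155.2 rad/s, so P_max = T_max·ω = 1.617×10^5 W.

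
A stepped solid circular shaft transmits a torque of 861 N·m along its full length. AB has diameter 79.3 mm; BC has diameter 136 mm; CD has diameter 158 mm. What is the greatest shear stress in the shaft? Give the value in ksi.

Under the same torque, τ_max = 16T/(πd³) is largest where d is smallest — segment AB (d = 79.3 mm).
τ_max = 16·861.0/(π·(0.0793)³) = 8.793×10^6 Pa.

1.28 ksi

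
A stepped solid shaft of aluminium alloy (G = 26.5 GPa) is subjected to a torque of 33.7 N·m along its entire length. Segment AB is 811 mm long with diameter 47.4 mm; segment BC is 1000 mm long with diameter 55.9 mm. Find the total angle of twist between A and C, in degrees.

0.195°

J_AB = π(0.0474)⁴/32 = 4.96×10^-7 m⁴; J_BC = π(0.0559)⁴/32 = 9.59×10^-7 m⁴.
θ = (T/G)·Σ L_i/J_i = (33.70/26.5×10⁹)·(0.811/4.96×10^-7 + 1.00/9.59×10^-7) = 3.408×10^-3 rad.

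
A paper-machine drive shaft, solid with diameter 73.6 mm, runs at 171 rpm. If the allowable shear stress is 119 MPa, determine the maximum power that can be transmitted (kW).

167 kW

J = πd⁴/32 = π(0.0736)⁴/32 = 2.881×10^-6 m⁴.
T_max = τ_allow·J/r = 1.19×10^8 × 2.881×10^-6 / 0.0368 = 9316 N·m.
ω = 2π·171/60 = 17.91 rad/s, so P_max = T_max·ω = 1.668×10^5 W.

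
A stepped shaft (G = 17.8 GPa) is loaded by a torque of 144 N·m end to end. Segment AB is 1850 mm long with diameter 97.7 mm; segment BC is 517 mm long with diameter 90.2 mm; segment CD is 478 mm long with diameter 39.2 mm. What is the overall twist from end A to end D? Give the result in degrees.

J_AB = π(0.0977)⁴/32 = 8.94×10^-6 m⁴; J_BC = π(0.0902)⁴/32 = 6.50×10^-6 m⁴; J_CD = π(0.0392)⁴/32 = 2.32×10^-7 m⁴.
θ = (T/G)·Σ L_i/J_i = (144.0/17.8×10⁹)·(1.85/8.94×10^-6 + 0.517/6.50×10^-6 + 0.478/2.32×10^-7) = 0.01900 rad.

1.09°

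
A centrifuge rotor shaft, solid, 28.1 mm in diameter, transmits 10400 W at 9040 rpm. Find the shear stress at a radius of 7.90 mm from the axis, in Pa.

1.42e6 Pa

ω = 2π·9040/60 = 946.7 rad/s, so T = P/ω = 10400 / 946.7 = 10.99 N·m.
J = πd⁴/32 = π(0.0281)⁴/32 = 6.121×10^-8 m⁴.
Shear stress varies linearly with radius: τ = T·r/J = 10.99 × 0.00790 / 6.121×10^-8 = 1.418×10^6 Pa.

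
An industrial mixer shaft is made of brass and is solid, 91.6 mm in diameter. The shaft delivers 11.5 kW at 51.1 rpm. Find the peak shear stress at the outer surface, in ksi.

ω = 2π·51.1/60 = 5.351 rad/s, so T = P/ω = 11.5×10³ / 5.351 = 2149 N·m.
J = πd⁴/32 = π(0.0916)⁴/32 = 6.912×10^-6 m⁴.
τ_max = T·r/J = 2149 × 0.0458 / 6.912×10^-6 = 1.424×10^7 Pa.

2.07 ksi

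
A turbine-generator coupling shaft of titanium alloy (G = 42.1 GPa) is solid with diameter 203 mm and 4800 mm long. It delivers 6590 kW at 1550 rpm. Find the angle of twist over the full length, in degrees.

ω = 2π·1550/60 = 162.3 rad/s, so T = P/ω = 6590×10³ / 162.3 = 40600 N·m.
J = πd⁴/32 = π(0.203)⁴/32 = 1.667×10^-4 m⁴.
θ = T·L/(G·J) = 40600 × 4.80 / (42.1×10⁹ × 1.667×10^-4) = 0.02777 rad.

1.59°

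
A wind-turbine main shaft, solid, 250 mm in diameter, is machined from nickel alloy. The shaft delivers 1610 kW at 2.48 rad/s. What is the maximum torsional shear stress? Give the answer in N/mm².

212 N/mm²

ω = 2.48 rad/s, so T = P/ω = 1610×10³ / 2.480 = 649200 N·m.
J = πd⁴/32 = π(0.250)⁴/32 = 3.835×10^-4 m⁴.
τ_max = T·r/J = 649200 × 0.125 / 3.835×10^-4 = 2.116×10^8 Pa.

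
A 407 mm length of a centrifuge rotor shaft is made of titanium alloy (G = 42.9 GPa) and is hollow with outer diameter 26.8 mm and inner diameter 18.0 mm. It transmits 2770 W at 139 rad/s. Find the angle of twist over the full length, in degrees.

0.269°

ω = 139 rad/s, so T = P/ω = 2770 / 139.0 = 19.93 N·m.
J = π(d_o⁴ − d_i⁴)/32 = π(0.0268⁴ − 0.0180⁴)/32 = 4.034×10^-8 m⁴.
θ = T·L/(G·J) = 19.93 × 0.407 / (42.9×10⁹ × 4.034×10^-8) = 4.687×10^-3 rad.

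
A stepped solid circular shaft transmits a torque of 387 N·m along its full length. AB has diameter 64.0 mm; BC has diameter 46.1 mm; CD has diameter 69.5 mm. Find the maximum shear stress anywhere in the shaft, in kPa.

Under the same torque, τ_max = 16T/(πd³) is largest where d is smallest — segment BC (d = 46.1 mm).
τ_max = 16·387.0/(π·(0.0461)³) = 2.012×10^7 Pa.

20100 kPa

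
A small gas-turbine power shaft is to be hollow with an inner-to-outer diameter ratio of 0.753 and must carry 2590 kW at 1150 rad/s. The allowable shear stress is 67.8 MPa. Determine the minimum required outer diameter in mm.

62.9 mm

ω = 1150 rad/s, so T = P/ω = 2590×10³ / 1150 = 2252 N·m.
For a hollow shaft with d_i/d_o = 0.753: τ_max = 16T/(π d_o³ (1−k⁴)), so d_o = [16T/(π τ_allow (1−k⁴))]^(1/3) = [16·2252/(π·6.78×10^7·0.6785)]^(1/3) = 0.06294 m.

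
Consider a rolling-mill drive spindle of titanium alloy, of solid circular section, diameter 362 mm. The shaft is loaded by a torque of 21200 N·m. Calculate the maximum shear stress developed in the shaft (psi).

330 psi

J = πd⁴/32 = π(0.362)⁴/32 = 1.686×10^-3 m⁴.
τ_max = T·r/J = 21200 × 0.181 / 1.686×10^-3 = 2.276×10^6 Pa.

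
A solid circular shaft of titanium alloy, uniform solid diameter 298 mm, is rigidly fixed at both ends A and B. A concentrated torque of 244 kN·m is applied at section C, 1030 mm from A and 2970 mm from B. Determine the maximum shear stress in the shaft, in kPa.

34900 kPa

With uniform GJ and both ends fixed, compatibility θ_AC = θ_CB gives T_A·a = T_B·b, together with T_A + T_B = T₀.
T_A = T₀·b/(a+b) = 244000·2970/4000 = 181200 N·m; T_B = 62830 N·m.
τ in each portion: τ_AC = 3.49×10^7 Pa, τ_CB = 1.21×10^7 Pa; maximum is in AC.
τ_max = T_AC·r/J = 181200·0.149/7.74×10^-4 = 3.487×10^7 Pa.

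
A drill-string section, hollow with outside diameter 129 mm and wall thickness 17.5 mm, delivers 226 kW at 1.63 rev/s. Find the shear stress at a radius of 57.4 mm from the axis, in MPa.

64.9 MPa

ω = 2π·1.63 = 10.24 rad/s, so T = P/ω = 226×10³ / 10.24 = 22070 N·m.
J = π(d_o⁴ − d_i⁴)/32 = π(0.129⁴ − 0.0940⁴)/32 = 1.952×10^-5 m⁴.
Shear stress varies linearly with radius: τ = T·r/J = 22070 × 0.0574 / 1.952×10^-5 = 6.488×10^7 Pa.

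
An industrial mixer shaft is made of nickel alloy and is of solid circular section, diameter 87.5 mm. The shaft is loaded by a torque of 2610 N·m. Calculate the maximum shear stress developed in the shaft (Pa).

1.98e7 Pa

J = πd⁴/32 = π(0.0875)⁴/32 = 5.755×10^-6 m⁴.
τ_max = T·r/J = 2610 × 0.0437 / 5.755×10^-6 = 1.984×10^7 Pa.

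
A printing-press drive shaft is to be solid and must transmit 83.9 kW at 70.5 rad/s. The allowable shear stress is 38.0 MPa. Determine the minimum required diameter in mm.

ω = 70.5 rad/s, so T = P/ω = 83.9×10³ / 70.50 = 1190 N·m.
For a solid shaft τ_max = 16T/(πd³), so d = (16T/(π τ_allow))^(1/3) = (16·1190/(π·3.80×10^7))^(1/3) = 0.05423 m.

54.2 mm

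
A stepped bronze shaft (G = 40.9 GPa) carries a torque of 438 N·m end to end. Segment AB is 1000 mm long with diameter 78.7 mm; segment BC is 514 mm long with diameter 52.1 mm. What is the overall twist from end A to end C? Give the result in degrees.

0.599°

J_AB = π(0.0787)⁴/32 = 3.77×10^-6 m⁴; J_BC = π(0.0521)⁴/32 = 7.23×10^-7 m⁴.
θ = (T/G)·Σ L_i/J_i = (438.0/40.9×10⁹)·(1.00/3.77×10^-6 + 0.514/7.23×10^-7) = 0.01045 rad.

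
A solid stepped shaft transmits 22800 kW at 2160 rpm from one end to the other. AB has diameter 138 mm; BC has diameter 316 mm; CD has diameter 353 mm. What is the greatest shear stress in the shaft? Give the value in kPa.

195000 kPa

ω = 2π·2160/60 = 226.2 rad/s, so T = P/ω = 22800×10³ / 226.2 = 100800 N·m.
Under the same torque, τ_max = 16T/(πd³) is largest where d is smallest — segment AB (d = 138 mm).
τ_max = 16·100800/(π·(0.138)³) = 1.953×10^8 Pa.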